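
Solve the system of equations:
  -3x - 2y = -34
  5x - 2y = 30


Using Cramer's rule:
Determinant D = (-3)(-2) - (5)(-2) = 6 + 10 = 16
Dx = (-34)(-2) - (30)(-2) = 68 + 60 = 128
Dy = (-3)(30) - (5)(-34) = -90 + 170 = 80
x = Dx/D = 128/16 = 8
y = Dy/D = 80/16 = 5

x = 8, y = 5


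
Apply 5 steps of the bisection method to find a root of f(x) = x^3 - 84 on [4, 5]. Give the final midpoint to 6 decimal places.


f(x) = x^3 - 84
f(4) = -20 < 0
f(5) = 41 > 0

Step 1: midpoint = (4.000000 + 5.000000)/2 = 4.500000
  f(4.500000) = 7.125000
  f(mid) > 0, so root is in [4.000000, 4.500000]

Step 2: midpoint = (4.000000 + 4.500000)/2 = 4.250000
  f(4.250000) = -7.234375
  f(mid) < 0, so root is in [4.250000, 4.500000]

Step 3: midpoint = (4.250000 + 4.500000)/2 = 4.375000
  f(4.375000) = -0.259766
  f(mid) < 0, so root is in [4.375000, 4.500000]

Step 4: midpoint = (4.375000 + 4.500000)/2 = 4.437500
  f(4.437500) = 3.380615
  f(mid) > 0, so root is in [4.375000, 4.437500]

Step 5: midpoint = (4.375000 + 4.437500)/2 = 4.406250
  f(4.406250) = 1.547516
  f(mid) > 0, so root is in [4.375000, 4.406250]

midpoint = 4.406250


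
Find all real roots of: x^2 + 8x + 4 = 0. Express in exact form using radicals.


Using the quadratic formula: x = (-b ± sqrt(b^2 - 4ac)) / (2a)
Here a = 1, b = 8, c = 4
Discriminant = b^2 - 4ac = 8^2 - 4(1)(4) = 64 - 16 = 48
Since discriminant = 48 > 0, there are two real roots.
x = (-8 ± 4*sqrt(3)) / 2
Simplifying: x = -4 ± 2*sqrt(3)
Numerically: x ≈ -0.5359 or x ≈ -7.4641

x = -4 + 2*sqrt(3) or x = -4 - 2*sqrt(3)


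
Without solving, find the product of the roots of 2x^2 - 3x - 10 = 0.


By Vieta's formulas for ax^2 + bx + c = 0:
  Sum of roots = -b/a
  Product of roots = c/a

Here a = 2, b = -3, c = -10
Sum = -(-3)/2 = 3/2
Product = -10/2 = -5

Product = -5


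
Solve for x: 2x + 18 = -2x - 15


Starting with: 2x + 18 = -2x - 15
Move all x terms to left: (2 + 2)x = -15 - 18
Simplify: 4x = -33
Divide both sides by 4: x = -33/4

x = -33/4


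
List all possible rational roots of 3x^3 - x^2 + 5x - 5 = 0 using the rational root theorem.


Rational root theorem: possible roots are ±p/q where:
  p divides the constant term (-5): p ∈ {1, 5}
  q divides the leading coefficient (3): q ∈ {1, 3}

All possible rational roots: -5, -5/3, -1, -1/3, 1/3, 1, 5/3, 5

-5, -5/3, -1, -1/3, 1/3, 1, 5/3, 5


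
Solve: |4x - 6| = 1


An absolute value equation |expr| = 1 gives two cases:
Case 1: 4x - 6 = 1
  4x = 7, so x = 7/4
Case 2: 4x - 6 = -1
  4x = 5, so x = 5/4

x = 5/4, x = 7/4


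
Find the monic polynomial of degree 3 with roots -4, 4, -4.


A monic polynomial with roots -4, 4, -4 is:
p(x) = (x + 4)(x - 4)(x + 4)
After multiplying by (x + 4): x + 4
After multiplying by (x - 4): x^2 - 16
After multiplying by (x + 4): x^3 + 4x^2 - 16x - 64

x^3 + 4x^2 - 16x - 64


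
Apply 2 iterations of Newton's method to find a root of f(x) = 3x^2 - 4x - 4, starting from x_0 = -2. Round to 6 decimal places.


Newton's method: x_(n+1) = x_n - f(x_n)/f'(x_n)
f(x) = 3x^2 - 4x - 4
f'(x) = 6x - 4

Iteration 1:
  f(-2.000000) = 16.000000
  f'(-2.000000) = -16.000000
  x_1 = -2.000000 - (16.000000)/(-16.000000) = -1.000000

Iteration 2:
  f(-1.000000) = 3.000000
  f'(-1.000000) = -10.000000
  x_2 = -1.000000 - (3.000000)/(-10.000000) = -0.700000

x_2 = -0.700000


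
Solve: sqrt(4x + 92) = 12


Square both sides: 4x + 92 = 12^2 = 144
4x = 144 - 92 = 52
x = 13
Check: sqrt(4*13 + 92) = sqrt(144) = 12 ✓

x = 13


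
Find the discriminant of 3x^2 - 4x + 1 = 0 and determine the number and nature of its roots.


For ax^2 + bx + c = 0, discriminant D = b^2 - 4ac
Here a = 3, b = -4, c = 1
D = (-4)^2 - 4(3)(1) = 16 - 12 = 4

D = 4 > 0 and is a perfect square (sqrt = 2)
The equation has 2 distinct real rational roots.

Discriminant = 4, 2 distinct real rational roots


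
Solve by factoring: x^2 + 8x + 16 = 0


We need two numbers that multiply to 16 and add to 8.
Those numbers are 4 and 4 (since 4 * 4 = 16 and 4 + 4 = 8).
So x^2 + 8x + 16 = (x + 4)(x + 4) = 0
Setting each factor to zero: x = -4 or x = -4

x = -4


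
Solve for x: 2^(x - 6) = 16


Express both sides with the same base.
16 = 2^4
Since the bases match, equate exponents: x - 6 = 4
So x = 4 - (-6) = 10

x = 10


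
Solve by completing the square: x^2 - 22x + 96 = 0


Start: x^2 - 22x + 96 = 0
Move constant: x^2 - 22x = -96
Half of -22 is -11, squared is 121
Add 121 to both sides: x^2 - 22x + 121 = 25
(x - 11)^2 = 25
x - 11 = ±5
x = 11 + 5 = 16 or x = 11 - 5 = 6

x = 6, x = 16


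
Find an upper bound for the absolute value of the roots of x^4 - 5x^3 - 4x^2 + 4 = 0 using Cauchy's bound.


Cauchy's bound: all roots r satisfy |r| <= 1 + max(|a_i/a_n|) for i = 0,...,n-1
where a_n is the leading coefficient.

Coefficients: [1, -5, -4, 0, 4]
Leading coefficient a_n = 1
Ratios |a_i/a_n|: 5, 4, 0, 4
Maximum ratio: 5
Cauchy's bound: |r| <= 1 + 5 = 6

Upper bound = 6


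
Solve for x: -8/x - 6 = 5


Subtract -6 from both sides: -8/x = 11
Multiply both sides by x: -8 = 11 * x
Divide by 11: x = -8/11

x = -8/11


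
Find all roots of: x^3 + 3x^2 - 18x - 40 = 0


Let p(x) = x^3 + 3x^2 - 18x - 40. By the rational root theorem (leading coefficient 1), any rational root is an integer divisor of 40: try ±1, ±2, ... in turn.
Test x = 1: value = -54 ≠ 0.
Test x = -1: value = -20 ≠ 0.
Test x = 2: value = -56 ≠ 0.
Test x = -2: value = 0 ✓, so (x + 2) is a factor.
Synthetic division by (x + 2): bring down 1; 1(-2) + 3 = 1; 1(-2) - 18 = -20; (-20)(-2) - 40 = 0 → quotient x^2 + x - 20, remainder 0.
Solve the quadratic x^2 + x - 20 = 0: discriminant = 1^2 - 4(1)(-20) = 1 + 80 = 81.
sqrt(81) = 9, so x = (-1 ± 9)/2: x = 4 or x = -5.
Collecting all roots found:

x = -5, x = -2, x = 4


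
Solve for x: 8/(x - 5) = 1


Multiply both sides by (x - 5): 8 = 1(x - 5)
Distribute: 8 = x - 5
x = 8 + 5 = 13
x = 13

x = 13


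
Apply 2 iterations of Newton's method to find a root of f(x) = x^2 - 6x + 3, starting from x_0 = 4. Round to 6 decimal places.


Newton's method: x_(n+1) = x_n - f(x_n)/f'(x_n)
f(x) = x^2 - 6x + 3
f'(x) = 2x - 6

Iteration 1:
  f(4.000000) = -5.000000
  f'(4.000000) = 2.000000
  x_1 = 4.000000 - (-5.000000)/(2.000000) = 6.500000

Iteration 2:
  f(6.500000) = 6.250000
  f'(6.500000) = 7.000000
  x_2 = 6.500000 - (6.250000)/(7.000000) = 5.607143

x_2 = 5.607143


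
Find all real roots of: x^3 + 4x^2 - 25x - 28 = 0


Let p(x) = x^3 + 4x^2 - 25x - 28. By the rational root theorem (leading coefficient 1), any rational root is an integer divisor of 28: try ±1, ±2, ... in turn.
Test x = 1: value = -48 ≠ 0.
Test x = -1: value = 0 ✓, so (x + 1) is a factor.
Synthetic division by (x + 1): bring down 1; 1(-1) + 4 = 3; 3(-1) - 25 = -28; (-28)(-1) - 28 = 0 → quotient x^2 + 3x - 28, remainder 0.
Solve the quadratic x^2 + 3x - 28 = 0: discriminant = 3^2 - 4(1)(-28) = 9 + 112 = 121.
sqrt(121) = 11, so x = (-3 ± 11)/2: x = 4 or x = -7.

x = -7, x = -1, x = 4


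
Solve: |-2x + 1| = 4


An absolute value equation |expr| = 4 gives two cases:
Case 1: -2x + 1 = 4
  -2x = 3, so x = -3/2
Case 2: -2x + 1 = -4
  -2x = -5, so x = 5/2

x = -3/2, x = 5/2


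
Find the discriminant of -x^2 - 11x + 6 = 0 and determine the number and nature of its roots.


For ax^2 + bx + c = 0, discriminant D = b^2 - 4ac
Here a = -1, b = -11, c = 6
D = (-11)^2 - 4(-1)(6) = 121 + 24 = 145

D = 145 > 0 but not a perfect square
The equation has 2 distinct real irrational roots.

Discriminant = 145, 2 distinct real irrational roots


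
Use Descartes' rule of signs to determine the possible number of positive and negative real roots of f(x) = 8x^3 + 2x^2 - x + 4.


Descartes' rule of signs:

For positive roots, count sign changes in f(x) = 8x^3 + 2x^2 - x + 4:
Signs of coefficients: +, +, -, +
Number of sign changes: 2
Possible positive real roots: 2, 0

For negative roots, examine f(-x) = -8x^3 + 2x^2 + x + 4:
Signs of coefficients: -, +, +, +
Number of sign changes: 1
Possible negative real roots: 1

Positive roots: 2 or 0; Negative roots: 1


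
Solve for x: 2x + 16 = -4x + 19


Starting with: 2x + 16 = -4x + 19
Move all x terms to left: (2 + 4)x = 19 - 16
Simplify: 6x = 3
Divide both sides by 6: x = 1/2

x = 1/2


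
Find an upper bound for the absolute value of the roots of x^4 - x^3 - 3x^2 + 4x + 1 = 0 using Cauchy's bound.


Cauchy's bound: all roots r satisfy |r| <= 1 + max(|a_i/a_n|) for i = 0,...,n-1
where a_n is the leading coefficient.

Coefficients: [1, -1, -3, 4, 1]
Leading coefficient a_n = 1
Ratios |a_i/a_n|: 1, 3, 4, 1
Maximum ratio: 4
Cauchy's bound: |r| <= 1 + 4 = 5

Upper bound = 5


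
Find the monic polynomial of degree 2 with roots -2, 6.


A monic polynomial with roots -2, 6 is:
p(x) = (x + 2)(x - 6)
After multiplying by (x + 2): x + 2
After multiplying by (x - 6): x^2 - 4x - 12

x^2 - 4x - 12


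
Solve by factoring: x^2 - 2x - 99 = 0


We need two numbers that multiply to -99 and add to -2.
Those numbers are -11 and 9 (since (-11) * 9 = -99 and (-11) + 9 = -2).
So x^2 - 2x - 99 = (x - 11)(x + 9) = 0
Setting each factor to zero: x = 11 or x = -9

x = -9, x = 11


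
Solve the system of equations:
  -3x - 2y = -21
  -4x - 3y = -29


Using Cramer's rule:
Determinant D = (-3)(-3) - (-4)(-2) = 9 - 8 = 1
Dx = (-21)(-3) - (-29)(-2) = 63 - 58 = 5
Dy = (-3)(-29) - (-4)(-21) = 87 - 84 = 3
x = Dx/D = 5/1 = 5
y = Dy/D = 3/1 = 3

x = 5, y = 3


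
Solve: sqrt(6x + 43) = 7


Square both sides: 6x + 43 = 7^2 = 49
6x = 49 - 43 = 6
x = 1
Check: sqrt(6*1 + 43) = sqrt(49) = 7 ✓

x = 1


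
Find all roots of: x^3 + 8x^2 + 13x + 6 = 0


Let p(x) = x^3 + 8x^2 + 13x + 6. By the rational root theorem (leading coefficient 1), any rational root is an integer divisor of 6: try ±1, ±2, ... in turn.
Test x = 1: value = 28 ≠ 0.
Test x = -1: value = 0 ✓, so (x + 1) is a factor.
Synthetic division by (x + 1): bring down 1; 1(-1) + 8 = 7; 7(-1) + 13 = 6; 6(-1) + 6 = 0 → quotient x^2 + 7x + 6, remainder 0.
Solve the quadratic x^2 + 7x + 6 = 0: discriminant = 7^2 - 4(1)(6) = 49 - 24 = 25.
sqrt(25) = 5, so x = (-7 ± 5)/2: x = -1 or x = -6.
Collecting all roots found:

x = -6, x = -1 (multiplicity 2)


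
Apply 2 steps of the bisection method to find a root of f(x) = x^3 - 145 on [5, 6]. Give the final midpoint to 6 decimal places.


f(x) = x^3 - 145
f(5) = -20 < 0
f(6) = 71 > 0

Step 1: midpoint = (5.000000 + 6.000000)/2 = 5.500000
  f(5.500000) = 21.375000
  f(mid) > 0, so root is in [5.000000, 5.500000]

Step 2: midpoint = (5.000000 + 5.500000)/2 = 5.250000
  f(5.250000) = -0.296875
  f(mid) < 0, so root is in [5.250000, 5.500000]

midpoint = 5.250000


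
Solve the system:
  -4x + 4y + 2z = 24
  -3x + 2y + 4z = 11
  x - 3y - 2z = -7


Using Cramer's rule. Expand each determinant along the first row.
D  = (-4)*[2*(-2) - 4*(-3)] - 4*[(-3)*(-2) - 4*1] + 2*[(-3)*(-3) - 2*1]
  = (-4)*(8) - 4*(2) + 2*(7) = -26
Dx = 24*[2*(-2) - 4*(-3)] - 4*[11*(-2) - 4*(-7)] + 2*[11*(-3) - 2*(-7)]
  = 24*(8) - 4*(6) + 2*(-19) = 130
Dy = (-4)*[11*(-2) - 4*(-7)] - 24*[(-3)*(-2) - 4*1] + 2*[(-3)*(-7) - 11*1]
  = (-4)*(6) - 24*(2) + 2*(10) = -52
Dz = (-4)*[2*(-7) - 11*(-3)] - 4*[(-3)*(-7) - 11*1] + 24*[(-3)*(-3) - 2*1]
  = (-4)*(19) - 4*(10) + 24*(7) = 52
x = Dx/D = 130/-26 = -5, y = Dy/D = -52/-26 = 2, z = Dz/D = 52/-26 = -2
Check eq1: (-4)(-5) + (4)(2) + (2)(-2) = 24 = 24 ✓
Check eq2: (-3)(-5) + (2)(2) + (4)(-2) = 11 = 11 ✓
Check eq3: (1)(-5) + (-3)(2) + (-2)(-2) = -7 = -7 ✓

x = -5, y = 2, z = -2


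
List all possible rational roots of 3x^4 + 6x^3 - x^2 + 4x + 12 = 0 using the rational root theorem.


Rational root theorem: possible roots are ±p/q where:
  p divides the constant term (12): p ∈ {1, 2, 3, 4, 6, 12}
  q divides the leading coefficient (3): q ∈ {1, 3}

All possible rational roots: -12, -6, -4, -3, -2, -4/3, -1, -2/3, -1/3, 1/3, 2/3, 1, 4/3, 2, 3, 4, 6, 12

-12, -6, -4, -3, -2, -4/3, -1, -2/3, -1/3, 1/3, 2/3, 1, 4/3, 2, 3, 4, 6, 12


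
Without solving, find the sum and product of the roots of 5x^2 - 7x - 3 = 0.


By Vieta's formulas for ax^2 + bx + c = 0:
  Sum of roots = -b/a
  Product of roots = c/a

Here a = 5, b = -7, c = -3
Sum = -(-7)/5 = 7/5
Product = -3/5 = -3/5

Sum = 7/5, Product = -3/5


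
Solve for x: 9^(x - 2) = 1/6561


Express both sides with the same base.
1/6561 = 9^(-4)
Since the bases match, equate exponents: x - 2 = -4
So x = -4 - (-2) = -2

x = -2


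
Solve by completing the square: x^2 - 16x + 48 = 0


Start: x^2 - 16x + 48 = 0
Move constant: x^2 - 16x = -48
Half of -16 is -8, squared is 64
Add 64 to both sides: x^2 - 16x + 64 = 16
(x - 8)^2 = 16
x - 8 = ±4
x = 8 + 4 = 12 or x = 8 - 4 = 4

x = 4, x = 12


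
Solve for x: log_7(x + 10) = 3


Convert to exponential form: x + 10 = 7^3 = 343
x = 343 - 10 = 333
Check: log_7(333 + 10) = log_7(343) = log_7(343) = 3 ✓

x = 333


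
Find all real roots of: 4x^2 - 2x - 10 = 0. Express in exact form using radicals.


Using the quadratic formula: x = (-b ± sqrt(b^2 - 4ac)) / (2a)
Here a = 4, b = -2, c = -10
Discriminant = b^2 - 4ac = (-2)^2 - 4(4)(-10) = 4 + 160 = 164
Since discriminant = 164 > 0, there are two real roots.
x = (2 ± 2*sqrt(41)) / 8
Simplifying: x = (1 ± sqrt(41)) / 4
Numerically: x ≈ 1.8508 or x ≈ -1.3508

x = (1 + sqrt(41)) / 4 or x = (1 - sqrt(41)) / 4


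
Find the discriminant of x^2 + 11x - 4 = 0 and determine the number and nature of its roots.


For ax^2 + bx + c = 0, discriminant D = b^2 - 4ac
Here a = 1, b = 11, c = -4
D = (11)^2 - 4(1)(-4) = 121 + 16 = 137

D = 137 > 0 but not a perfect square
The equation has 2 distinct real irrational roots.

Discriminant = 137, 2 distinct real irrational roots


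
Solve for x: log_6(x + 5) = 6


Convert to exponential form: x + 5 = 6^6 = 46656
x = 46656 - 5 = 46651
Check: log_6(46651 + 5) = log_6(46656) = log_6(46656) = 6 ✓

x = 46651


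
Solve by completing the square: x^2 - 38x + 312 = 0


Start: x^2 - 38x + 312 = 0
Move constant: x^2 - 38x = -312
Half of -38 is -19, squared is 361
Add 361 to both sides: x^2 - 38x + 361 = 49
(x - 19)^2 = 49
x - 19 = ±7
x = 19 + 7 = 26 or x = 19 - 7 = 12

x = 12, x = 26


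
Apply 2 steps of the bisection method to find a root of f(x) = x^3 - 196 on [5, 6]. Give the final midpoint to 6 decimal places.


f(x) = x^3 - 196
f(5) = -71 < 0
f(6) = 20 > 0

Step 1: midpoint = (5.000000 + 6.000000)/2 = 5.500000
  f(5.500000) = -29.625000
  f(mid) < 0, so root is in [5.500000, 6.000000]

Step 2: midpoint = (5.500000 + 6.000000)/2 = 5.750000
  f(5.750000) = -5.890625
  f(mid) < 0, so root is in [5.750000, 6.000000]

midpoint = 5.750000


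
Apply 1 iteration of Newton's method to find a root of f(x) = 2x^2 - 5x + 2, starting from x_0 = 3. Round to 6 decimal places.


Newton's method: x_(n+1) = x_n - f(x_n)/f'(x_n)
f(x) = 2x^2 - 5x + 2
f'(x) = 4x - 5

Iteration 1:
  f(3.000000) = 5.000000
  f'(3.000000) = 7.000000
  x_1 = 3.000000 - (5.000000)/(7.000000) = 2.285714

x_1 = 2.285714


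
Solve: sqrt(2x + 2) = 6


Square both sides: 2x + 2 = 6^2 = 36
2x = 36 - 2 = 34
x = 17
Check: sqrt(2*17 + 2) = sqrt(36) = 6 ✓

x = 17


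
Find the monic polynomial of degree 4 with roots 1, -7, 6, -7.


A monic polynomial with roots 1, -7, 6, -7 is:
p(x) = (x - 1)(x + 7)(x - 6)(x + 7)
After multiplying by (x - 1): x - 1
After multiplying by (x + 7): x^2 + 6x - 7
After multiplying by (x - 6): x^3 - 43x + 42
After multiplying by (x + 7): x^4 + 7x^3 - 43x^2 - 259x + 294

x^4 + 7x^3 - 43x^2 - 259x + 294


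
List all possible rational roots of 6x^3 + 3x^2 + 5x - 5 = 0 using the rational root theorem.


Rational root theorem: possible roots are ±p/q where:
  p divides the constant term (-5): p ∈ {1, 5}
  q divides the leading coefficient (6): q ∈ {1, 2, 3, 6}

All possible rational roots: -5, -5/2, -5/3, -1, -5/6, -1/2, -1/3, -1/6, 1/6, 1/3, 1/2, 5/6, 1, 5/3, 5/2, 5

-5, -5/2, -5/3, -1, -5/6, -1/2, -1/3, -1/6, 1/6, 1/3, 1/2, 5/6, 1, 5/3, 5/2, 5


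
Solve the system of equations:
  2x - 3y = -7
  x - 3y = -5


Using Cramer's rule:
Determinant D = (2)(-3) - (1)(-3) = -6 + 3 = -3
Dx = (-7)(-3) - (-5)(-3) = 21 - 15 = 6
Dy = (2)(-5) - (1)(-7) = -10 + 7 = -3
x = Dx/D = 6/-3 = -2
y = Dy/D = -3/-3 = 1

x = -2, y = 1


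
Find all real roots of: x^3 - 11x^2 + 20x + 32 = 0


Let p(x) = x^3 - 11x^2 + 20x + 32. By the rational root theorem (leading coefficient 1), any rational root is an integer divisor of 32: try ±1, ±2, ... in turn.
Test x = 1: value = 42 ≠ 0.
Test x = -1: value = 0 ✓, so (x + 1) is a factor.
Synthetic division by (x + 1): bring down 1; 1(-1) - 11 = -12; (-12)(-1) + 20 = 32; 32(-1) + 32 = 0 → quotient x^2 - 12x + 32, remainder 0.
Solve the quadratic x^2 - 12x + 32 = 0: discriminant = (-12)^2 - 4(1)(32) = 144 - 128 = 16.
sqrt(16) = 4, so x = (12 ± 4)/2: x = 8 or x = 4.

x = -1, x = 4, x = 8


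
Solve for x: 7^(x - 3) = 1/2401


Express both sides with the same base.
1/2401 = 7^(-4)
Since the bases match, equate exponents: x - 3 = -4
So x = -4 - (-3) = -1

x = -1


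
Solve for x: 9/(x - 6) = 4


Multiply both sides by (x - 6): 9 = 4(x - 6)
Distribute: 9 = 4x - 24
4x = 9 + 24 = 33
x = 33/4

x = 33/4


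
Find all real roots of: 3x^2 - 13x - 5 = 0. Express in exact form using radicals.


Using the quadratic formula: x = (-b ± sqrt(b^2 - 4ac)) / (2a)
Here a = 3, b = -13, c = -5
Discriminant = b^2 - 4ac = (-13)^2 - 4(3)(-5) = 169 + 60 = 229
Since discriminant = 229 > 0, there are two real roots.
x = (13 ± sqrt(229)) / 6
Numerically: x ≈ 4.6888 or x ≈ -0.3555

x = (13 + sqrt(229)) / 6 or x = (13 - sqrt(229)) / 6


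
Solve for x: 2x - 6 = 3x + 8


Starting with: 2x - 6 = 3x + 8
Move all x terms to left: (2 - 3)x = 8 + 6
Simplify: -x = 14
Divide both sides by -1: x = -14

x = -14


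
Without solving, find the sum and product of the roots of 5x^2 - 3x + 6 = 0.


By Vieta's formulas for ax^2 + bx + c = 0:
  Sum of roots = -b/a
  Product of roots = c/a

Here a = 5, b = -3, c = 6
Sum = -(-3)/5 = 3/5
Product = 6/5 = 6/5

Sum = 3/5, Product = 6/5


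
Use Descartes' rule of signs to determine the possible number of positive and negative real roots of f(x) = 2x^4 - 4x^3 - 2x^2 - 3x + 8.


Descartes' rule of signs:

For positive roots, count sign changes in f(x) = 2x^4 - 4x^3 - 2x^2 - 3x + 8:
Signs of coefficients: +, -, -, -, +
Number of sign changes: 2
Possible positive real roots: 2, 0

For negative roots, examine f(-x) = 2x^4 + 4x^3 - 2x^2 + 3x + 8:
Signs of coefficients: +, +, -, +, +
Number of sign changes: 2
Possible negative real roots: 2, 0

Positive roots: 2 or 0; Negative roots: 2 or 0


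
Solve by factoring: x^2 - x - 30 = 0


We need two numbers that multiply to -30 and add to -1.
Those numbers are 5 and -6 (since 5 * (-6) = -30 and 5 + (-6) = -1).
So x^2 - x - 30 = (x + 5)(x - 6) = 0
Setting each factor to zero: x = -5 or x = 6

x = -5, x = 6


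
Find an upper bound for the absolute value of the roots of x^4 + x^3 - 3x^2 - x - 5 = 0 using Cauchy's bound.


Cauchy's bound: all roots r satisfy |r| <= 1 + max(|a_i/a_n|) for i = 0,...,n-1
where a_n is the leading coefficient.

Coefficients: [1, 1, -3, -1, -5]
Leading coefficient a_n = 1
Ratios |a_i/a_n|: 1, 3, 1, 5
Maximum ratio: 5
Cauchy's bound: |r| <= 1 + 5 = 6

Upper bound = 6


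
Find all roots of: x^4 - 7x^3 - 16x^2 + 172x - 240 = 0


Let p(x) = x^4 - 7x^3 - 16x^2 + 172x - 240. By the rational root theorem (leading coefficient 1), any rational root is an integer divisor of 240: try ±1, ±2, ... in turn.
Test x = 1: value = -90 ≠ 0.
Test x = -1: value = -420 ≠ 0.
Test x = 2: value = 0 ✓, so (x - 2) is a factor.
Synthetic division by (x - 2): bring down 1; 1(2) - 7 = -5; (-5)(2) - 16 = -26; (-26)(2) + 172 = 120; 120(2) - 240 = 0 → quotient x^3 - 5x^2 - 26x + 120, remainder 0.
Continue with the quotient x^3 - 5x^2 - 26x + 120 (candidates must divide 120; re-test x = 2 first in case it repeats).
Test x = 2: value = 56 ≠ 0.
Test x = -2: value = 144 ≠ 0.
Test x = 3: value = 24 ≠ 0.
Test x = -3: value = 126 ≠ 0.
Test x = 4: value = 0 ✓, so (x - 4) is a factor.
Synthetic division by (x - 4): bring down 1; 1(4) - 5 = -1; (-1)(4) - 26 = -30; (-30)(4) + 120 = 0 → quotient x^2 - x - 30, remainder 0.
Solve the quadratic x^2 - x - 30 = 0: discriminant = (-1)^2 - 4(1)(-30) = 1 + 120 = 121.
sqrt(121) = 11, so x = (1 ± 11)/2: x = 6 or x = -5.
Collecting all roots found:

x = -5, x = 2, x = 4, x = 6


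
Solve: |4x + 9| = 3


An absolute value equation |expr| = 3 gives two cases:
Case 1: 4x + 9 = 3
  4x = -6, so x = -3/2
Case 2: 4x + 9 = -3
  4x = -12, so x = -3

x = -3, x = -3/2


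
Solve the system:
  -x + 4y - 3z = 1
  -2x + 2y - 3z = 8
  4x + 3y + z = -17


Using Cramer's rule. Expand each determinant along the first row.
D  = (-1)*[2*1 - (-3)*3] - 4*[(-2)*1 - (-3)*4] + (-3)*[(-2)*3 - 2*4]
  = (-1)*(11) - 4*(10) + (-3)*(-14) = -9
Dx = 1*[2*1 - (-3)*3] - 4*[8*1 - (-3)*(-17)] + (-3)*[8*3 - 2*(-17)]
  = 1*(11) - 4*(-43) + (-3)*(58) = 9
Dy = (-1)*[8*1 - (-3)*(-17)] - 1*[(-2)*1 - (-3)*4] + (-3)*[(-2)*(-17) - 8*4]
  = (-1)*(-43) - 1*(10) + (-3)*(2) = 27
Dz = (-1)*[2*(-17) - 8*3] - 4*[(-2)*(-17) - 8*4] + 1*[(-2)*3 - 2*4]
  = (-1)*(-58) - 4*(2) + 1*(-14) = 36
x = Dx/D = 9/-9 = -1, y = Dy/D = 27/-9 = -3, z = Dz/D = 36/-9 = -4
Check eq1: (-1)(-1) + (4)(-3) + (-3)(-4) = 1 = 1 ✓
Check eq2: (-2)(-1) + (2)(-3) + (-3)(-4) = 8 = 8 ✓
Check eq3: (4)(-1) + (3)(-3) + (1)(-4) = -17 = -17 ✓

x = -1, y = -3, z = -4


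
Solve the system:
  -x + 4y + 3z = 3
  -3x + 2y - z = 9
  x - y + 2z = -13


Using Cramer's rule. Expand each determinant along the first row.
D  = (-1)*[2*2 - (-1)*(-1)] - 4*[(-3)*2 - (-1)*1] + 3*[(-3)*(-1) - 2*1]
  = (-1)*(3) - 4*(-5) + 3*(1) = 20
Dx = 3*[2*2 - (-1)*(-1)] - 4*[9*2 - (-1)*(-13)] + 3*[9*(-1) - 2*(-13)]
  = 3*(3) - 4*(5) + 3*(17) = 40
Dy = (-1)*[9*2 - (-1)*(-13)] - 3*[(-3)*2 - (-1)*1] + 3*[(-3)*(-13) - 9*1]
  = (-1)*(5) - 3*(-5) + 3*(30) = 100
Dz = (-1)*[2*(-13) - 9*(-1)] - 4*[(-3)*(-13) - 9*1] + 3*[(-3)*(-1) - 2*1]
  = (-1)*(-17) - 4*(30) + 3*(1) = -100
x = Dx/D = 40/20 = 2, y = Dy/D = 100/20 = 5, z = Dz/D = -100/20 = -5
Check eq1: (-1)(2) + (4)(5) + (3)(-5) = 3 = 3 ✓
Check eq2: (-3)(2) + (2)(5) + (-1)(-5) = 9 = 9 ✓
Check eq3: (1)(2) + (-1)(5) + (2)(-5) = -13 = -13 ✓

x = 2, y = 5, z = -5


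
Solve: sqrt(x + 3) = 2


Square both sides: x + 3 = 2^2 = 4
x = 4 - 3 = 1
x = 1
Check: sqrt(1*1 + 3) = sqrt(4) = 2 ✓

x = 1


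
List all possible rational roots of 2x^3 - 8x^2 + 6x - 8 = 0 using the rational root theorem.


Rational root theorem: possible roots are ±p/q where:
  p divides the constant term (-8): p ∈ {1, 2, 4, 8}
  q divides the leading coefficient (2): q ∈ {1, 2}

All possible rational roots: -8, -4, -2, -1, -1/2, 1/2, 1, 2, 4, 8

-8, -4, -2, -1, -1/2, 1/2, 1, 2, 4, 8


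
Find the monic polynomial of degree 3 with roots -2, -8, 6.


A monic polynomial with roots -2, -8, 6 is:
p(x) = (x + 2)(x + 8)(x - 6)
After multiplying by (x + 2): x + 2
After multiplying by (x + 8): x^2 + 10x + 16
After multiplying by (x - 6): x^3 + 4x^2 - 44x - 96

x^3 + 4x^2 - 44x - 96


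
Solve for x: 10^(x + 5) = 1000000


Express both sides with the same base.
1000000 = 10^6
Since the bases match, equate exponents: x + 5 = 6
So x = 6 - (5) = 1

x = 1


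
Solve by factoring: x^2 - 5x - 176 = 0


We need two numbers that multiply to -176 and add to -5.
Those numbers are -16 and 11 (since (-16) * 11 = -176 and (-16) + 11 = -5).
So x^2 - 5x - 176 = (x - 16)(x + 11) = 0
Setting each factor to zero: x = 16 or x = -11

x = -11, x = 16


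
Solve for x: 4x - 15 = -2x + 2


Starting with: 4x - 15 = -2x + 2
Move all x terms to left: (4 + 2)x = 2 + 15
Simplify: 6x = 17
Divide both sides by 6: x = 17/6

x = 17/6


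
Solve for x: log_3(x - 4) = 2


Convert to exponential form: x - 4 = 3^2 = 9
x = 9 + 4 = 13
Check: log_3(13 - 4) = log_3(9) = log_3(9) = 2 ✓

x = 13


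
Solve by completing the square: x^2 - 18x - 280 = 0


Start: x^2 - 18x - 280 = 0
Move constant: x^2 - 18x = 280
Half of -18 is -9, squared is 81
Add 81 to both sides: x^2 - 18x + 81 = 361
(x - 9)^2 = 361
x - 9 = ±19
x = 9 + 19 = 28 or x = 9 - 19 = -10

x = -10, x = 28


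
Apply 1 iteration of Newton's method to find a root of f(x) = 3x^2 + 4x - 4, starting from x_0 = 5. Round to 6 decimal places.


Newton's method: x_(n+1) = x_n - f(x_n)/f'(x_n)
f(x) = 3x^2 + 4x - 4
f'(x) = 6x + 4

Iteration 1:
  f(5.000000) = 91.000000
  f'(5.000000) = 34.000000
  x_1 = 5.000000 - (91.000000)/(34.000000) = 2.323529

x_1 = 2.323529


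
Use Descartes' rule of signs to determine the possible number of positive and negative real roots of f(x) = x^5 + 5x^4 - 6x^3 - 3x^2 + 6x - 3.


Descartes' rule of signs:

For positive roots, count sign changes in f(x) = x^5 + 5x^4 - 6x^3 - 3x^2 + 6x - 3:
Signs of coefficients: +, +, -, -, +, -
Number of sign changes: 3
Possible positive real roots: 3, 1

For negative roots, examine f(-x) = -x^5 + 5x^4 + 6x^3 - 3x^2 - 6x - 3:
Signs of coefficients: -, +, +, -, -, -
Number of sign changes: 2
Possible negative real roots: 2, 0

Positive roots: 3 or 1; Negative roots: 2 or 0


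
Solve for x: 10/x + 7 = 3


Subtract 7 from both sides: 10/x = -4
Multiply both sides by x: 10 = -4 * x
Divide by -4: x = -5/2

x = -5/2


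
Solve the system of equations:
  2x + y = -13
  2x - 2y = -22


Using Cramer's rule:
Determinant D = (2)(-2) - (2)(1) = -4 - 2 = -6
Dx = (-13)(-2) - (-22)(1) = 26 + 22 = 48
Dy = (2)(-22) - (2)(-13) = -44 + 26 = -18
x = Dx/D = 48/-6 = -8
y = Dy/D = -18/-6 = 3

x = -8, y = 3


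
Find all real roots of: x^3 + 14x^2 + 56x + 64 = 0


Let p(x) = x^3 + 14x^2 + 56x + 64. By the rational root theorem (leading coefficient 1), any rational root is an integer divisor of 64: try ±1, ±2, ... in turn.
Test x = 1: value = 135 ≠ 0.
Test x = -1: value = 21 ≠ 0.
Test x = 2: value = 240 ≠ 0.
Test x = -2: value = 0 ✓, so (x + 2) is a factor.
Synthetic division by (x + 2): bring down 1; 1(-2) + 14 = 12; 12(-2) + 56 = 32; 32(-2) + 64 = 0 → quotient x^2 + 12x + 32, remainder 0.
Solve the quadratic x^2 + 12x + 32 = 0: discriminant = 12^2 - 4(1)(32) = 144 - 128 = 16.
sqrt(16) = 4, so x = (-12 ± 4)/2: x = -4 or x = -8.

x = -8, x = -4, x = -2


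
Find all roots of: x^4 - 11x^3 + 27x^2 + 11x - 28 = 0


Let p(x) = x^4 - 11x^3 + 27x^2 + 11x - 28. By the rational root theorem (leading coefficient 1), any rational root is an integer divisor of 28: try ±1, ±2, ... in turn.
Test x = 1: value = 0 ✓, so (x - 1) is a factor.
Synthetic division by (x - 1): bring down 1; 1(1) - 11 = -10; (-10)(1) + 27 = 17; 17(1) + 11 = 28; 28(1) - 28 = 0 → quotient x^3 - 10x^2 + 17x + 28, remainder 0.
Continue with the quotient x^3 - 10x^2 + 17x + 28 (candidates must divide 28; re-test x = 1 first in case it repeats).
Test x = 1: value = 36 ≠ 0.
Test x = -1: value = 0 ✓, so (x + 1) is a factor.
Synthetic division by (x + 1): bring down 1; 1(-1) - 10 = -11; (-11)(-1) + 17 = 28; 28(-1) + 28 = 0 → quotient x^2 - 11x + 28, remainder 0.
Solve the quadratic x^2 - 11x + 28 = 0: discriminant = (-11)^2 - 4(1)(28) = 121 - 112 = 9.
sqrt(9) = 3, so x = (11 ± 3)/2: x = 7 or x = 4.
Collecting all roots found:

x = -1, x = 1, x = 4, x = 7


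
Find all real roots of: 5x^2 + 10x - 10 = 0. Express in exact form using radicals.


Using the quadratic formula: x = (-b ± sqrt(b^2 - 4ac)) / (2a)
Here a = 5, b = 10, c = -10
Discriminant = b^2 - 4ac = 10^2 - 4(5)(-10) = 100 + 200 = 300
Since discriminant = 300 > 0, there are two real roots.
x = (-10 ± 10*sqrt(3)) / 10
Simplifying: x = -1 ± sqrt(3)
Numerically: x ≈ 0.7321 or x ≈ -2.7321

x = -1 + sqrt(3) or x = -1 - sqrt(3)


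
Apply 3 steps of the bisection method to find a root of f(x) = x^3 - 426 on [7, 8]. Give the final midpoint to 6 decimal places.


f(x) = x^3 - 426
f(7) = -83 < 0
f(8) = 86 > 0

Step 1: midpoint = (7.000000 + 8.000000)/2 = 7.500000
  f(7.500000) = -4.125000
  f(mid) < 0, so root is in [7.500000, 8.000000]

Step 2: midpoint = (7.500000 + 8.000000)/2 = 7.750000
  f(7.750000) = 39.484375
  f(mid) > 0, so root is in [7.500000, 7.750000]

Step 3: midpoint = (7.500000 + 7.750000)/2 = 7.625000
  f(7.625000) = 17.322266
  f(mid) > 0, so root is in [7.500000, 7.625000]

midpoint = 7.625000


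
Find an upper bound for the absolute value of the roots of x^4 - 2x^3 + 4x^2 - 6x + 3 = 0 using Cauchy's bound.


Cauchy's bound: all roots r satisfy |r| <= 1 + max(|a_i/a_n|) for i = 0,...,n-1
where a_n is the leading coefficient.

Coefficients: [1, -2, 4, -6, 3]
Leading coefficient a_n = 1
Ratios |a_i/a_n|: 2, 4, 6, 3
Maximum ratio: 6
Cauchy's bound: |r| <= 1 + 6 = 7

Upper bound = 7


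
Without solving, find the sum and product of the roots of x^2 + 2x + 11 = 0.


By Vieta's formulas for ax^2 + bx + c = 0:
  Sum of roots = -b/a
  Product of roots = c/a

Here a = 1, b = 2, c = 11
Sum = -(2)/1 = -2
Product = 11/1 = 11

Sum = -2, Product = 11


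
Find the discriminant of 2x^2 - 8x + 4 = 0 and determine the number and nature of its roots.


For ax^2 + bx + c = 0, discriminant D = b^2 - 4ac
Here a = 2, b = -8, c = 4
D = (-8)^2 - 4(2)(4) = 64 - 32 = 32

D = 32 > 0 but not a perfect square
The equation has 2 distinct real irrational roots.

Discriminant = 32, 2 distinct real irrational roots


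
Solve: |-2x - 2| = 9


An absolute value equation |expr| = 9 gives two cases:
Case 1: -2x - 2 = 9
  -2x = 11, so x = -11/2
Case 2: -2x - 2 = -9
  -2x = -7, so x = 7/2

x = -11/2, x = 7/2


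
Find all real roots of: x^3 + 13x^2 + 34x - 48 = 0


Let p(x) = x^3 + 13x^2 + 34x - 48. By the rational root theorem (leading coefficient 1), any rational root is an integer divisor of 48: try ±1, ±2, ... in turn.
Test x = 1: value = 0 ✓, so (x - 1) is a factor.
Synthetic division by (x - 1): bring down 1; 1(1) + 13 = 14; 14(1) + 34 = 48; 48(1) - 48 = 0 → quotient x^2 + 14x + 48, remainder 0.
Solve the quadratic x^2 + 14x + 48 = 0: discriminant = 14^2 - 4(1)(48) = 196 - 192 = 4.
sqrt(4) = 2, so x = (-14 ± 2)/2: x = -6 or x = -8.

x = -8, x = -6, x = 1


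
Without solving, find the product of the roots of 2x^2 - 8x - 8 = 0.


By Vieta's formulas for ax^2 + bx + c = 0:
  Sum of roots = -b/a
  Product of roots = c/a

Here a = 2, b = -8, c = -8
Sum = -(-8)/2 = 4
Product = -8/2 = -4

Product = -4


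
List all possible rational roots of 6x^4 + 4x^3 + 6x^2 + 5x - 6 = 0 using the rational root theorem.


Rational root theorem: possible roots are ±p/q where:
  p divides the constant term (-6): p ∈ {1, 2, 3, 6}
  q divides the leading coefficient (6): q ∈ {1, 2, 3, 6}

All possible rational roots: -6, -3, -2, -3/2, -1, -2/3, -1/2, -1/3, -1/6, 1/6, 1/3, 1/2, 2/3, 1, 3/2, 2, 3, 6

-6, -3, -2, -3/2, -1, -2/3, -1/2, -1/3, -1/6, 1/6, 1/3, 1/2, 2/3, 1, 3/2, 2, 3, 6


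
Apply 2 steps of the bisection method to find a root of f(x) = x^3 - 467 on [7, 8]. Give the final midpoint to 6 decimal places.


f(x) = x^3 - 467
f(7) = -124 < 0
f(8) = 45 > 0

Step 1: midpoint = (7.000000 + 8.000000)/2 = 7.500000
  f(7.500000) = -45.125000
  f(mid) < 0, so root is in [7.500000, 8.000000]

Step 2: midpoint = (7.500000 + 8.000000)/2 = 7.750000
  f(7.750000) = -1.515625
  f(mid) < 0, so root is in [7.750000, 8.000000]

midpoint = 7.750000


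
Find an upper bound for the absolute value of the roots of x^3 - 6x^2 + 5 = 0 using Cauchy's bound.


Cauchy's bound: all roots r satisfy |r| <= 1 + max(|a_i/a_n|) for i = 0,...,n-1
where a_n is the leading coefficient.

Coefficients: [1, -6, 0, 5]
Leading coefficient a_n = 1
Ratios |a_i/a_n|: 6, 0, 5
Maximum ratio: 6
Cauchy's bound: |r| <= 1 + 6 = 7

Upper bound = 7


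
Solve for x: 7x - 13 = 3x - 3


Starting with: 7x - 13 = 3x - 3
Move all x terms to left: (7 - 3)x = -3 + 13
Simplify: 4x = 10
Divide both sides by 4: x = 5/2

x = 5/2


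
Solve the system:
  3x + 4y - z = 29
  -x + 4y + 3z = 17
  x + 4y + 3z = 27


Using Cramer's rule. Expand each determinant along the first row.
D  = 3*[4*3 - 3*4] - 4*[(-1)*3 - 3*1] + (-1)*[(-1)*4 - 4*1]
  = 3*(0) - 4*(-6) + (-1)*(-8) = 32
Dx = 29*[4*3 - 3*4] - 4*[17*3 - 3*27] + (-1)*[17*4 - 4*27]
  = 29*(0) - 4*(-30) + (-1)*(-40) = 160
Dy = 3*[17*3 - 3*27] - 29*[(-1)*3 - 3*1] + (-1)*[(-1)*27 - 17*1]
  = 3*(-30) - 29*(-6) + (-1)*(-44) = 128
Dz = 3*[4*27 - 17*4] - 4*[(-1)*27 - 17*1] + 29*[(-1)*4 - 4*1]
  = 3*(40) - 4*(-44) + 29*(-8) = 64
x = Dx/D = 160/32 = 5, y = Dy/D = 128/32 = 4, z = Dz/D = 64/32 = 2
Check eq1: (3)(5) + (4)(4) + (-1)(2) = 29 = 29 ✓
Check eq2: (-1)(5) + (4)(4) + (3)(2) = 17 = 17 ✓
Check eq3: (1)(5) + (4)(4) + (3)(2) = 27 = 27 ✓

x = 5, y = 4, z = 2


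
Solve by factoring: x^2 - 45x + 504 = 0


We need two numbers that multiply to 504 and add to -45.
Those numbers are -24 and -21 (since (-24) * (-21) = 504 and (-24) + (-21) = -45).
So x^2 - 45x + 504 = (x - 24)(x - 21) = 0
Setting each factor to zero: x = 24 or x = 21

x = 21, x = 24


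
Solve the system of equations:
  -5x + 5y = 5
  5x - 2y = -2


Using Cramer's rule:
Determinant D = (-5)(-2) - (5)(5) = 10 - 25 = -15
Dx = (5)(-2) - (-2)(5) = -10 + 10 = 0
Dy = (-5)(-2) - (5)(5) = 10 - 25 = -15
x = Dx/D = 0/-15 = 0
y = Dy/D = -15/-15 = 1

x = 0, y = 1


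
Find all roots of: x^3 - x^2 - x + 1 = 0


Let p(x) = x^3 - x^2 - x + 1. By the rational root theorem (leading coefficient 1), any rational root is an integer divisor of 1: try ±1, ±2, ... in turn.
Test x = 1: value = 0 ✓, so (x - 1) is a factor.
Synthetic division by (x - 1): bring down 1; 1(1) - 1 = 0; 0(1) - 1 = -1; (-1)(1) + 1 = 0 → quotient x^2 - 1, remainder 0.
Solve the quadratic x^2 - 1 = 0: discriminant = 0^2 - 4(1)(-1) = 0 + 4 = 4.
sqrt(4) = 2, so x = (0 ± 2)/2: x = 1 or x = -1.
Collecting all roots found:

x = -1, x = 1 (multiplicity 2)


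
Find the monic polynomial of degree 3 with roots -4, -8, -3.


A monic polynomial with roots -4, -8, -3 is:
p(x) = (x + 4)(x + 8)(x + 3)
After multiplying by (x + 4): x + 4
After multiplying by (x + 8): x^2 + 12x + 32
After multiplying by (x + 3): x^3 + 15x^2 + 68x + 96

x^3 + 15x^2 + 68x + 96


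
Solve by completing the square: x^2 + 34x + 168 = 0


Start: x^2 + 34x + 168 = 0
Move constant: x^2 + 34x = -168
Half of 34 is 17, squared is 289
Add 289 to both sides: x^2 + 34x + 289 = 121
(x + 17)^2 = 121
x + 17 = ±11
x = -17 + 11 = -6 or x = -17 - 11 = -28

x = -28, x = -6


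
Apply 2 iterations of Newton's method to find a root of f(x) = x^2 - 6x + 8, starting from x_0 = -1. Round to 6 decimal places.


Newton's method: x_(n+1) = x_n - f(x_n)/f'(x_n)
f(x) = x^2 - 6x + 8
f'(x) = 2x - 6

Iteration 1:
  f(-1.000000) = 15.000000
  f'(-1.000000) = -8.000000
  x_1 = -1.000000 - (15.000000)/(-8.000000) = 0.875000

Iteration 2:
  f(0.875000) = 3.515625
  f'(0.875000) = -4.250000
  x_2 = 0.875000 - (3.515625)/(-4.250000) = 1.702206

x_2 = 1.702206


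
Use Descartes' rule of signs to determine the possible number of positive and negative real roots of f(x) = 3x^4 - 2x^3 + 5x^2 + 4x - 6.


Descartes' rule of signs:

For positive roots, count sign changes in f(x) = 3x^4 - 2x^3 + 5x^2 + 4x - 6:
Signs of coefficients: +, -, +, +, -
Number of sign changes: 3
Possible positive real roots: 3, 1

For negative roots, examine f(-x) = 3x^4 + 2x^3 + 5x^2 - 4x - 6:
Signs of coefficients: +, +, +, -, -
Number of sign changes: 1
Possible negative real roots: 1

Positive roots: 3 or 1; Negative roots: 1


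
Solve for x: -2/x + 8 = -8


Subtract 8 from both sides: -2/x = -16
Multiply both sides by x: -2 = -16 * x
Divide by -16: x = 1/8

x = 1/8


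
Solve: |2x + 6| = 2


An absolute value equation |expr| = 2 gives two cases:
Case 1: 2x + 6 = 2
  2x = -4, so x = -2
Case 2: 2x + 6 = -2
  2x = -8, so x = -4

x = -4, x = -2


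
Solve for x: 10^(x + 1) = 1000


Express both sides with the same base.
1000 = 10^3
Since the bases match, equate exponents: x + 1 = 3
So x = 3 - (1) = 2

x = 2


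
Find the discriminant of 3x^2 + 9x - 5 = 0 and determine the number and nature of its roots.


For ax^2 + bx + c = 0, discriminant D = b^2 - 4ac
Here a = 3, b = 9, c = -5
D = (9)^2 - 4(3)(-5) = 81 + 60 = 141

D = 141 > 0 but not a perfect square
The equation has 2 distinct real irrational roots.

Discriminant = 141, 2 distinct real irrational roots


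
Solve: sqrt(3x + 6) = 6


Square both sides: 3x + 6 = 6^2 = 36
3x = 36 - 6 = 30
x = 10
Check: sqrt(3*10 + 6) = sqrt(36) = 6 ✓

x = 10


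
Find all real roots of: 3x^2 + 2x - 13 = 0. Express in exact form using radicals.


Using the quadratic formula: x = (-b ± sqrt(b^2 - 4ac)) / (2a)
Here a = 3, b = 2, c = -13
Discriminant = b^2 - 4ac = 2^2 - 4(3)(-13) = 4 + 156 = 160
Since discriminant = 160 > 0, there are two real roots.
x = (-2 ± 4*sqrt(10)) / 6
Simplifying: x = (-1 ± 2*sqrt(10)) / 3
Numerically: x ≈ 1.7749 or x ≈ -2.4415

x = (-1 + 2*sqrt(10)) / 3 or x = (-1 - 2*sqrt(10)) / 3


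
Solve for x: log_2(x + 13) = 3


Convert to exponential form: x + 13 = 2^3 = 8
x = 8 - 13 = -5
Check: log_2(-5 + 13) = log_2(8) = log_2(8) = 3 ✓

x = -5


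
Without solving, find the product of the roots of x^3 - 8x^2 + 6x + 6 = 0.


By Vieta's formulas for x^3 + bx^2 + cx + d = 0:
  r1 + r2 + r3 = -b/a = 8
  r1*r2 + r1*r3 + r2*r3 = c/a = 6
  r1*r2*r3 = -d/a = -6


Product = -6


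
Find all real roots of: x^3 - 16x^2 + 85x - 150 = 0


Let p(x) = x^3 - 16x^2 + 85x - 150. By the rational root theorem (leading coefficient 1), any rational root is an integer divisor of 150: try ±1, ±2, ... in turn.
Test x = 1: value = -80 ≠ 0.
Test x = -1: value = -252 ≠ 0.
Test x = 2: value = -36 ≠ 0.
Test x = -2: value = -392 ≠ 0.
Test x = 3: value = -12 ≠ 0.
Test x = -3: value = -576 ≠ 0.
Test x = 5: value = 0 ✓, so (x - 5) is a factor.
Synthetic division by (x - 5): bring down 1; 1(5) - 16 = -11; (-11)(5) + 85 = 30; 30(5) - 150 = 0 → quotient x^2 - 11x + 30, remainder 0.
Solve the quadratic x^2 - 11x + 30 = 0: discriminant = (-11)^2 - 4(1)(30) = 121 - 120 = 1.
sqrt(1) = 1, so x = (11 ± 1)/2: x = 6 or x = 5.

x = 5 (multiplicity 2), x = 6


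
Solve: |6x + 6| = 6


An absolute value equation |expr| = 6 gives two cases:
Case 1: 6x + 6 = 6
  6x = 0, so x = 0
Case 2: 6x + 6 = -6
  6x = -12, so x = -2

x = -2, x = 0


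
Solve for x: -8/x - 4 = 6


Subtract -4 from both sides: -8/x = 10
Multiply both sides by x: -8 = 10 * x
Divide by 10: x = -4/5

x = -4/5


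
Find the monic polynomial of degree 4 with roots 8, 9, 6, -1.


A monic polynomial with roots 8, 9, 6, -1 is:
p(x) = (x - 8)(x - 9)(x - 6)(x + 1)
After multiplying by (x - 8): x - 8
After multiplying by (x - 9): x^2 - 17x + 72
After multiplying by (x - 6): x^3 - 23x^2 + 174x - 432
After multiplying by (x + 1): x^4 - 22x^3 + 151x^2 - 258x - 432

x^4 - 22x^3 + 151x^2 - 258x - 432


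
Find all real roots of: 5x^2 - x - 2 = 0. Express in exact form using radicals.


Using the quadratic formula: x = (-b ± sqrt(b^2 - 4ac)) / (2a)
Here a = 5, b = -1, c = -2
Discriminant = b^2 - 4ac = (-1)^2 - 4(5)(-2) = 1 + 40 = 41
Since discriminant = 41 > 0, there are two real roots.
x = (1 ± sqrt(41)) / 10
Numerically: x ≈ 0.7403 or x ≈ -0.5403

x = (1 + sqrt(41)) / 10 or x = (1 - sqrt(41)) / 10


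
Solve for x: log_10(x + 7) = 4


Convert to exponential form: x + 7 = 10^4 = 10000
x = 10000 - 7 = 9993
Check: log_10(9993 + 7) = log_10(10000) = log_10(10000) = 4 ✓

x = 9993


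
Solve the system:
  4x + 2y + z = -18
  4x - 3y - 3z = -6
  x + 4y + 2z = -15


Using Cramer's rule. Expand each determinant along the first row.
D  = 4*[(-3)*2 - (-3)*4] - 2*[4*2 - (-3)*1] + 1*[4*4 - (-3)*1]
  = 4*(6) - 2*(11) + 1*(19) = 21
Dx = (-18)*[(-3)*2 - (-3)*4] - 2*[(-6)*2 - (-3)*(-15)] + 1*[(-6)*4 - (-3)*(-15)]
  = (-18)*(6) - 2*(-57) + 1*(-69) = -63
Dy = 4*[(-6)*2 - (-3)*(-15)] - (-18)*[4*2 - (-3)*1] + 1*[4*(-15) - (-6)*1]
  = 4*(-57) - (-18)*(11) + 1*(-54) = -84
Dz = 4*[(-3)*(-15) - (-6)*4] - 2*[4*(-15) - (-6)*1] + (-18)*[4*4 - (-3)*1]
  = 4*(69) - 2*(-54) + (-18)*(19) = 42
x = Dx/D = -63/21 = -3, y = Dy/D = -84/21 = -4, z = Dz/D = 42/21 = 2
Check eq1: (4)(-3) + (2)(-4) + (1)(2) = -18 = -18 ✓
Check eq2: (4)(-3) + (-3)(-4) + (-3)(2) = -6 = -6 ✓
Check eq3: (1)(-3) + (4)(-4) + (2)(2) = -15 = -15 ✓

x = -3, y = -4, z = 2
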